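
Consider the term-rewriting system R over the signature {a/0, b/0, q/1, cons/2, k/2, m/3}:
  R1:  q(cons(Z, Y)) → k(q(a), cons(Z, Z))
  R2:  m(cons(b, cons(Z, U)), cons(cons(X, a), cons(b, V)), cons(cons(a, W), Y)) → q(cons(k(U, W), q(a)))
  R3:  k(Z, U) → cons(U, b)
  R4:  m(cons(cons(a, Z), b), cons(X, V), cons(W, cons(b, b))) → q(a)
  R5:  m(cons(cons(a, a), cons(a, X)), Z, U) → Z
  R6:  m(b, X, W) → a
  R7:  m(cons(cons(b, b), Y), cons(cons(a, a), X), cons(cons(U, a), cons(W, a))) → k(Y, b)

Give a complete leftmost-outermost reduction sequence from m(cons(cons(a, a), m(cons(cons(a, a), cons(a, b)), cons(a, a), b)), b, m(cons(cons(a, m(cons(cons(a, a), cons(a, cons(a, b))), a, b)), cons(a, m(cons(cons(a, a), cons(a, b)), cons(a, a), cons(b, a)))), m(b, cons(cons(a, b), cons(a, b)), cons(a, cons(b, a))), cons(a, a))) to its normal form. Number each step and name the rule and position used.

1. m(cons(cons(a, a), m(cons(cons(a, a), cons(a, b)), cons(a, a), b)), b, m(cons(cons(a, m(cons(cons(a, a), cons(a, cons(a, b))), a, b)), cons(a, m(cons(cons(a, a), cons(a, b)), cons(a, a), cons(b, a)))), m(b, cons(cons(a, b), cons(a, b)), cons(a, cons(b, a))), cons(a, a)))  →  m(cons(cons(a, a), cons(a, a)), b, m(cons(cons(a, m(cons(cons(a, a), cons(a, cons(a, b))), a, b)), cons(a, m(cons(cons(a, a), cons(a, b)), cons(a, a), cons(b, a)))), m(b, cons(cons(a, b), cons(a, b)), cons(a, cons(b, a))), cons(a, a)))   [R5 at 1.2]
2. m(cons(cons(a, a), cons(a, a)), b, m(cons(cons(a, m(cons(cons(a, a), cons(a, cons(a, b))), a, b)), cons(a, m(cons(cons(a, a), cons(a, b)), cons(a, a), cons(b, a)))), m(b, cons(cons(a, b), cons(a, b)), cons(a, cons(b, a))), cons(a, a)))  →  b   [R5 at ε]

b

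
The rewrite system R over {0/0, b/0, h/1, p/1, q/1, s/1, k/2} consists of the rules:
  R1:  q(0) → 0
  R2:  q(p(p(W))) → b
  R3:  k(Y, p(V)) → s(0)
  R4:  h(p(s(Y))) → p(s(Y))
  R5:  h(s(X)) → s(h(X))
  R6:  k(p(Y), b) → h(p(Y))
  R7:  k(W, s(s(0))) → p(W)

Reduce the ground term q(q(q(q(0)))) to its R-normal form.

0

1. q(q(q(q(0))))  →  q(q(q(0)))   [R1 at 1.1.1]
2. q(q(q(0)))  →  q(q(0))   [R1 at 1.1]
3. q(q(0))  →  q(0)   [R1 at 1]
4. q(0)  →  0   [R1 at ε]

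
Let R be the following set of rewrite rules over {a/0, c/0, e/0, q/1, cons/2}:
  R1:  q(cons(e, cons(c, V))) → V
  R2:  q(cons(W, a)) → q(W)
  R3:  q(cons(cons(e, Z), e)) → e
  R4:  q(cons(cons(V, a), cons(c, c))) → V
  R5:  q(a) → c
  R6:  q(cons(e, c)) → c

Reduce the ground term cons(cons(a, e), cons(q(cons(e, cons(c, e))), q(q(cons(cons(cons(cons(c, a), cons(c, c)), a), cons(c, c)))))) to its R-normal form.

cons(cons(a, e), cons(e, c))

1. cons(cons(a, e), cons(q(cons(e, cons(c, e))), q(q(cons(cons(cons(cons(c, a), cons(c, c)), a), cons(c, c))))))  →  cons(cons(a, e), cons(e, q(q(cons(cons(cons(cons(c, a), cons(c, c)), a), cons(c, c))))))   [R1 at 2.1]
2. cons(cons(a, e), cons(e, q(q(cons(cons(cons(cons(c, a), cons(c, c)), a), cons(c, c))))))  →  cons(cons(a, e), cons(e, q(cons(cons(c, a), cons(c, c)))))   [R4 at 2.2.1]
3. cons(cons(a, e), cons(e, q(cons(cons(c, a), cons(c, c)))))  →  cons(cons(a, e), cons(e, c))   [R4 at 2.2]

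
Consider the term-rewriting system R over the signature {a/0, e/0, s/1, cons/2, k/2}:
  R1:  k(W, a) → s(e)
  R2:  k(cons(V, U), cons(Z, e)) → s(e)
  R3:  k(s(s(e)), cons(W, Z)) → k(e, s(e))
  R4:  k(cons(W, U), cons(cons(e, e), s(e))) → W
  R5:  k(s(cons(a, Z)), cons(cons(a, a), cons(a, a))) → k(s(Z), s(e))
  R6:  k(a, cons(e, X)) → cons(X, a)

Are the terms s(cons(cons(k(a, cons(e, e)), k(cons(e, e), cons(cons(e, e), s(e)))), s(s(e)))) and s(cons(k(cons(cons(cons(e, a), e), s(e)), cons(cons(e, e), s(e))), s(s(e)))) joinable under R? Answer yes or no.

yes — NF(t₁) = s(cons(cons(cons(e, a), e), s(s(e)))), NF(t₂) = s(cons(cons(cons(e, a), e), s(s(e))))

Reduce t₁ = s(cons(cons(k(a, cons(e, e)), k(cons(e, e), cons(cons(e, e), s(e)))), s(s(e)))):
1. s(cons(cons(k(a, cons(e, e)), k(cons(e, e), cons(cons(e, e), s(e)))), s(s(e))))  →  s(cons(cons(cons(e, a), k(cons(e, e), cons(cons(e, e), s(e)))), s(s(e))))   [R6 at 1.1.1]
2. s(cons(cons(cons(e, a), k(cons(e, e), cons(cons(e, e), s(e)))), s(s(e))))  →  s(cons(cons(cons(e, a), e), s(s(e))))   [R4 at 1.1.2]

Reduce t₂ = s(cons(k(cons(cons(cons(e, a), e), s(e)), cons(cons(e, e), s(e))), s(s(e)))):
1. s(cons(k(cons(cons(cons(e, a), e), s(e)), cons(cons(e, e), s(e))), s(s(e))))  →  s(cons(cons(cons(e, a), e), s(s(e))))   [R4 at 1.1]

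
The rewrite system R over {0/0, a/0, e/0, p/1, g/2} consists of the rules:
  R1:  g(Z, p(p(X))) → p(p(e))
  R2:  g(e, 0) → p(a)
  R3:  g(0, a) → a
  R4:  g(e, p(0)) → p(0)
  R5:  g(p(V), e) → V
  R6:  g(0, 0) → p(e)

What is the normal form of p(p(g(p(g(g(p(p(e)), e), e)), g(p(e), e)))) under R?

1. p(p(g(p(g(g(p(p(e)), e), e)), g(p(e), e))))  →  p(p(g(p(g(p(e), e)), g(p(e), e))))   [R5 at 1.1.1.1.1]
2. p(p(g(p(g(p(e), e)), g(p(e), e))))  →  p(p(g(p(e), g(p(e), e))))   [R5 at 1.1.1.1]
3. p(p(g(p(e), g(p(e), e))))  →  p(p(g(p(e), e)))   [R5 at 1.1.2]
4. p(p(g(p(e), e)))  →  p(p(e))   [R5 at 1.1]

p(p(e))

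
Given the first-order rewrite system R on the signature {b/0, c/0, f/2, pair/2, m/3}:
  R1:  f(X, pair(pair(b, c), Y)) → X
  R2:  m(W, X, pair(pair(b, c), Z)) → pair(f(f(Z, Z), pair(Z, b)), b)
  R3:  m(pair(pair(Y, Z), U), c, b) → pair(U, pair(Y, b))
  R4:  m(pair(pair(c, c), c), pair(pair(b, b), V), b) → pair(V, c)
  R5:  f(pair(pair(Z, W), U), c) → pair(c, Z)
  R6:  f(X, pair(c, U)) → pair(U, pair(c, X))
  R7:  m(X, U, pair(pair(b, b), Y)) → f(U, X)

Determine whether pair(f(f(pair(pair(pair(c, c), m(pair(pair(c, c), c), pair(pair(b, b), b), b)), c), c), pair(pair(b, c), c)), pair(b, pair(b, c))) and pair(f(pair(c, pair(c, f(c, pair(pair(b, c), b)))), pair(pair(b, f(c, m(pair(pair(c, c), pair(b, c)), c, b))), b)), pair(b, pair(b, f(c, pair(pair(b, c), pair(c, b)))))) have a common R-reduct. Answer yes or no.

yes — NF(t₁) = pair(pair(c, pair(c, c)), pair(b, pair(b, c))), NF(t₂) = pair(pair(c, pair(c, c)), pair(b, pair(b, c)))

Reduce t₁ = pair(f(f(pair(pair(pair(c, c), m(pair(pair(c, c), c), pair(pair(b, b), b), b)), c), c), pair(pair(b, c), c)), pair(b, pair(b, c))):
1. pair(f(f(pair(pair(pair(c, c), m(pair(pair(c, c), c), pair(pair(b, b), b), b)), c), c), pair(pair(b, c), c)), pair(b, pair(b, c)))  →  pair(f(pair(pair(pair(c, c), m(pair(pair(c, c), c), pair(pair(b, b), b), b)), c), c), pair(b, pair(b, c)))   [R1 at 1]
2. pair(f(pair(pair(pair(c, c), m(pair(pair(c, c), c), pair(pair(b, b), b), b)), c), c), pair(b, pair(b, c)))  →  pair(pair(c, pair(c, c)), pair(b, pair(b, c)))   [R5 at 1]

Reduce t₂ = pair(f(pair(c, pair(c, f(c, pair(pair(b, c), b)))), pair(pair(b, f(c, m(pair(pair(c, c), pair(b, c)), c, b))), b)), pair(b, pair(b, f(c, pair(pair(b, c), pair(c, b)))))):
1. pair(f(pair(c, pair(c, f(c, pair(pair(b, c), b)))), pair(pair(b, f(c, m(pair(pair(c, c), pair(b, c)), c, b))), b)), pair(b, pair(b, f(c, pair(pair(b, c), pair(c, b))))))  →  pair(f(pair(c, pair(c, c)), pair(pair(b, f(c, m(pair(pair(c, c), pair(b, c)), c, b))), b)), pair(b, pair(b, f(c, pair(pair(b, c), pair(c, b))))))   [R1 at 1.1.2.2]
2. pair(f(pair(c, pair(c, c)), pair(pair(b, f(c, m(pair(pair(c, c), pair(b, c)), c, b))), b)), pair(b, pair(b, f(c, pair(pair(b, c), pair(c, b))))))  →  pair(f(pair(c, pair(c, c)), pair(pair(b, f(c, pair(pair(b, c), pair(c, b)))), b)), pair(b, pair(b, f(c, pair(pair(b, c), pair(c, b))))))   [R3 at 1.2.1.2.2]
3. pair(f(pair(c, pair(c, c)), pair(pair(b, f(c, pair(pair(b, c), pair(c, b)))), b)), pair(b, pair(b, f(c, pair(pair(b, c), pair(c, b))))))  →  pair(f(pair(c, pair(c, c)), pair(pair(b, c), b)), pair(b, pair(b, f(c, pair(pair(b, c), pair(c, b))))))   [R1 at 1.2.1.2]
4. pair(f(pair(c, pair(c, c)), pair(pair(b, c), b)), pair(b, pair(b, f(c, pair(pair(b, c), pair(c, b))))))  →  pair(pair(c, pair(c, c)), pair(b, pair(b, f(c, pair(pair(b, c), pair(c, b))))))   [R1 at 1]
5. pair(pair(c, pair(c, c)), pair(b, pair(b, f(c, pair(pair(b, c), pair(c, b))))))  →  pair(pair(c, pair(c, c)), pair(b, pair(b, c)))   [R1 at 2.2.2]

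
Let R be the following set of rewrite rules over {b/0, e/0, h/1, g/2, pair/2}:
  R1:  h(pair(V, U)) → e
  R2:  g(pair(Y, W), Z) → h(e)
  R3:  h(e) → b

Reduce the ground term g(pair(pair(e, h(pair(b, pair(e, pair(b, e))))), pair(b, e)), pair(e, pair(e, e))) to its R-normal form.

1. g(pair(pair(e, h(pair(b, pair(e, pair(b, e))))), pair(b, e)), pair(e, pair(e, e)))  →  h(e)   [R2 at ε]
2. h(e)  →  b   [R3 at ε]

b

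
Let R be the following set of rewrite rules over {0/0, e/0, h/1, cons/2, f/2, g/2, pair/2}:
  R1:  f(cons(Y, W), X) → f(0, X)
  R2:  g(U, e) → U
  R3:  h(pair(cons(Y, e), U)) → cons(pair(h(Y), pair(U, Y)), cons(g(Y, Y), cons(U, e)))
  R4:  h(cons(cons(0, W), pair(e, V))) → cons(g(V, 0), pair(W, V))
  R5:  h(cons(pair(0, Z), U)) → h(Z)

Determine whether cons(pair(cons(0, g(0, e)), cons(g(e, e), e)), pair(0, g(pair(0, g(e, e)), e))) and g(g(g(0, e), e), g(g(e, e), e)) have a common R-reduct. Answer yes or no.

Reduce t₁ = cons(pair(cons(0, g(0, e)), cons(g(e, e), e)), pair(0, g(pair(0, g(e, e)), e))):
1. cons(pair(cons(0, g(0, e)), cons(g(e, e), e)), pair(0, g(pair(0, g(e, e)), e)))  →  cons(pair(cons(0, 0), cons(g(e, e), e)), pair(0, g(pair(0, g(e, e)), e)))   [R2 at 1.1.2]
2. cons(pair(cons(0, 0), cons(g(e, e), e)), pair(0, g(pair(0, g(e, e)), e)))  →  cons(pair(cons(0, 0), cons(e, e)), pair(0, g(pair(0, g(e, e)), e)))   [R2 at 1.2.1]
3. cons(pair(cons(0, 0), cons(e, e)), pair(0, g(pair(0, g(e, e)), e)))  →  cons(pair(cons(0, 0), cons(e, e)), pair(0, pair(0, g(e, e))))   [R2 at 2.2]
4. cons(pair(cons(0, 0), cons(e, e)), pair(0, pair(0, g(e, e))))  →  cons(pair(cons(0, 0), cons(e, e)), pair(0, pair(0, e)))   [R2 at 2.2.2]

Reduce t₂ = g(g(g(0, e), e), g(g(e, e), e)):
1. g(g(g(0, e), e), g(g(e, e), e))  →  g(g(0, e), g(g(e, e), e))   [R2 at 1]
2. g(g(0, e), g(g(e, e), e))  →  g(0, g(g(e, e), e))   [R2 at 1]
3. g(0, g(g(e, e), e))  →  g(0, g(e, e))   [R2 at 2]
4. g(0, g(e, e))  →  g(0, e)   [R2 at 2]
5. g(0, e)  →  0   [R2 at ε]

no — NF(t₁) = cons(pair(cons(0, 0), cons(e, e)), pair(0, pair(0, e))), NF(t₂) = 0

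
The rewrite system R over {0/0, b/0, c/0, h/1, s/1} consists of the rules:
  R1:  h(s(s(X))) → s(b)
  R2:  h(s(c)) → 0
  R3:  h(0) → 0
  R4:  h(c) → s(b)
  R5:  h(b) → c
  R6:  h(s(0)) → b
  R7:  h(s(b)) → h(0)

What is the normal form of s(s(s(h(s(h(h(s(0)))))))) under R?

s(s(s(0)))

1. s(s(s(h(s(h(h(s(0))))))))  →  s(s(s(h(s(h(b))))))   [R6 at 1.1.1.1.1.1]
2. s(s(s(h(s(h(b))))))  →  s(s(s(h(s(c)))))   [R5 at 1.1.1.1.1]
3. s(s(s(h(s(c)))))  →  s(s(s(0)))   [R2 at 1.1.1]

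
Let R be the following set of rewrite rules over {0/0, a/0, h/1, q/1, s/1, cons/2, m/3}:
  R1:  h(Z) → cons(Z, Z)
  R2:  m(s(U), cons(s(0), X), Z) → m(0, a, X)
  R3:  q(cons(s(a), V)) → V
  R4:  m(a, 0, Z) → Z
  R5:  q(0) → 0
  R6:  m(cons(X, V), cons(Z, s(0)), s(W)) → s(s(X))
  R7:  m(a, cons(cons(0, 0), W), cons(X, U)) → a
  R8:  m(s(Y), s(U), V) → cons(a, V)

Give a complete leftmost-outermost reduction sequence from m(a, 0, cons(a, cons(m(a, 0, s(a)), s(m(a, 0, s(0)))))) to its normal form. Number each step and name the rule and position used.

1. m(a, 0, cons(a, cons(m(a, 0, s(a)), s(m(a, 0, s(0))))))  →  cons(a, cons(m(a, 0, s(a)), s(m(a, 0, s(0)))))   [R4 at ε]
2. cons(a, cons(m(a, 0, s(a)), s(m(a, 0, s(0)))))  →  cons(a, cons(s(a), s(m(a, 0, s(0)))))   [R4 at 2.1]
3. cons(a, cons(s(a), s(m(a, 0, s(0)))))  →  cons(a, cons(s(a), s(s(0))))   [R4 at 2.2.1]

cons(a, cons(s(a), s(s(0))))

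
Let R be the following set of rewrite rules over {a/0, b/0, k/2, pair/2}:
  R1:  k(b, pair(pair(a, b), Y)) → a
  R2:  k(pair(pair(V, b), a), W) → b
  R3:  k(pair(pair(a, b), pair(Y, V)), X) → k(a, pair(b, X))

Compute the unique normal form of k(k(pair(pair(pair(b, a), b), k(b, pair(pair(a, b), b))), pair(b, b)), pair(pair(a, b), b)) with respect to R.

a

1. k(k(pair(pair(pair(b, a), b), k(b, pair(pair(a, b), b))), pair(b, b)), pair(pair(a, b), b))  →  k(k(pair(pair(pair(b, a), b), a), pair(b, b)), pair(pair(a, b), b))   [R1 at 1.1.2]
2. k(k(pair(pair(pair(b, a), b), a), pair(b, b)), pair(pair(a, b), b))  →  k(b, pair(pair(a, b), b))   [R2 at 1]
3. k(b, pair(pair(a, b), b))  →  a   [R1 at ε]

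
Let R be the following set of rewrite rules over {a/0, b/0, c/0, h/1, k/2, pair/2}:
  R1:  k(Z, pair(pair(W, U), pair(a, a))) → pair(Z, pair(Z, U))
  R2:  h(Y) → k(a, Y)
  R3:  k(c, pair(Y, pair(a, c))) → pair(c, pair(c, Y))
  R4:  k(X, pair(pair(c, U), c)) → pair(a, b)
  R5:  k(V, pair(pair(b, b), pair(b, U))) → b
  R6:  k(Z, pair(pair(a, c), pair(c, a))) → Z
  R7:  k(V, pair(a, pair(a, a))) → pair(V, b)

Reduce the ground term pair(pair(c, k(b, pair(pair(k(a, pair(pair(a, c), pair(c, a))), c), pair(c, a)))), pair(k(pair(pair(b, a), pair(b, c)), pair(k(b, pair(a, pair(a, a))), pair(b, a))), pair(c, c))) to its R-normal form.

pair(pair(c, b), pair(b, pair(c, c)))

1. pair(pair(c, k(b, pair(pair(k(a, pair(pair(a, c), pair(c, a))), c), pair(c, a)))), pair(k(pair(pair(b, a), pair(b, c)), pair(k(b, pair(a, pair(a, a))), pair(b, a))), pair(c, c)))  →  pair(pair(c, k(b, pair(pair(a, c), pair(c, a)))), pair(k(pair(pair(b, a), pair(b, c)), pair(k(b, pair(a, pair(a, a))), pair(b, a))), pair(c, c)))   [R6 at 1.2.2.1.1]
2. pair(pair(c, k(b, pair(pair(a, c), pair(c, a)))), pair(k(pair(pair(b, a), pair(b, c)), pair(k(b, pair(a, pair(a, a))), pair(b, a))), pair(c, c)))  →  pair(pair(c, b), pair(k(pair(pair(b, a), pair(b, c)), pair(k(b, pair(a, pair(a, a))), pair(b, a))), pair(c, c)))   [R6 at 1.2]
3. pair(pair(c, b), pair(k(pair(pair(b, a), pair(b, c)), pair(k(b, pair(a, pair(a, a))), pair(b, a))), pair(c, c)))  →  pair(pair(c, b), pair(k(pair(pair(b, a), pair(b, c)), pair(pair(b, b), pair(b, a))), pair(c, c)))   [R7 at 2.1.2.1]
4. pair(pair(c, b), pair(k(pair(pair(b, a), pair(b, c)), pair(pair(b, b), pair(b, a))), pair(c, c)))  →  pair(pair(c, b), pair(b, pair(c, c)))   [R5 at 2.1]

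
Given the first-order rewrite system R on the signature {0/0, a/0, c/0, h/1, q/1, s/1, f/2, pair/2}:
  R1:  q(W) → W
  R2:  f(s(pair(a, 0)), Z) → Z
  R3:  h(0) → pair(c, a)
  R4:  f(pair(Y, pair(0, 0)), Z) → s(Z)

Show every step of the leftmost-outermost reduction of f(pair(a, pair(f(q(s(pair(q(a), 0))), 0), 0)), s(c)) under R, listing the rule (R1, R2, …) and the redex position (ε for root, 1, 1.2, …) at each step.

1. f(pair(a, pair(f(q(s(pair(q(a), 0))), 0), 0)), s(c))  →  f(pair(a, pair(f(s(pair(q(a), 0)), 0), 0)), s(c))   [R1 at 1.2.1.1]
2. f(pair(a, pair(f(s(pair(q(a), 0)), 0), 0)), s(c))  →  f(pair(a, pair(f(s(pair(a, 0)), 0), 0)), s(c))   [R1 at 1.2.1.1.1.1]
3. f(pair(a, pair(f(s(pair(a, 0)), 0), 0)), s(c))  →  f(pair(a, pair(0, 0)), s(c))   [R2 at 1.2.1]
4. f(pair(a, pair(0, 0)), s(c))  →  s(s(c))   [R4 at ε]

s(s(c))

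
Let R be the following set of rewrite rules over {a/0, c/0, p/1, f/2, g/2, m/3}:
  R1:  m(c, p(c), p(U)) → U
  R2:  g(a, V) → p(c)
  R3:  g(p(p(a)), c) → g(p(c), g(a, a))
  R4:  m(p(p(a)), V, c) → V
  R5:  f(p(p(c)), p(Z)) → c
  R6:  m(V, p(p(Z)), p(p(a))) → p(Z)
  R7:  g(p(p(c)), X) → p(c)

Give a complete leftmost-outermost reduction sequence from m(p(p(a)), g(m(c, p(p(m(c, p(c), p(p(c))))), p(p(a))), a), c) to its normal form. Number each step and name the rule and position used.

1. m(p(p(a)), g(m(c, p(p(m(c, p(c), p(p(c))))), p(p(a))), a), c)  →  g(m(c, p(p(m(c, p(c), p(p(c))))), p(p(a))), a)   [R4 at ε]
2. g(m(c, p(p(m(c, p(c), p(p(c))))), p(p(a))), a)  →  g(p(m(c, p(c), p(p(c)))), a)   [R6 at 1]
3. g(p(m(c, p(c), p(p(c)))), a)  →  g(p(p(c)), a)   [R1 at 1.1]
4. g(p(p(c)), a)  →  p(c)   [R7 at ε]

p(c)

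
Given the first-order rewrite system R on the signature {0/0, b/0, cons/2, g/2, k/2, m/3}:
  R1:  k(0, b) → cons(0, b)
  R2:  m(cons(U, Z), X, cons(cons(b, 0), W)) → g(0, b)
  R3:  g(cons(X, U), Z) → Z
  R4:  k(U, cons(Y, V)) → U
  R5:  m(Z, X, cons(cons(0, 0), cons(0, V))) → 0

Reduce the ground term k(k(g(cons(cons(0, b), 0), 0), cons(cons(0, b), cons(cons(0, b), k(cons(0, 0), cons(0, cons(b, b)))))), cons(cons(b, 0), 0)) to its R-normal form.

1. k(k(g(cons(cons(0, b), 0), 0), cons(cons(0, b), cons(cons(0, b), k(cons(0, 0), cons(0, cons(b, b)))))), cons(cons(b, 0), 0))  →  k(g(cons(cons(0, b), 0), 0), cons(cons(0, b), cons(cons(0, b), k(cons(0, 0), cons(0, cons(b, b))))))   [R4 at ε]
2. k(g(cons(cons(0, b), 0), 0), cons(cons(0, b), cons(cons(0, b), k(cons(0, 0), cons(0, cons(b, b))))))  →  g(cons(cons(0, b), 0), 0)   [R4 at ε]
3. g(cons(cons(0, b), 0), 0)  →  0   [R3 at ε]

0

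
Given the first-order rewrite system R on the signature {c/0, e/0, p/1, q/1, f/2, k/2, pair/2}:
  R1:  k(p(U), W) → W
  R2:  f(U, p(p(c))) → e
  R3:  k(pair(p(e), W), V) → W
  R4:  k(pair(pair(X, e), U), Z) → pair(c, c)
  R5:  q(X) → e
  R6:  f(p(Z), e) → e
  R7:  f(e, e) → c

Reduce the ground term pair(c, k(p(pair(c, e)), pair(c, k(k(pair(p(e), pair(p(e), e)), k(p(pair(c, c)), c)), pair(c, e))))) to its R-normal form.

1. pair(c, k(p(pair(c, e)), pair(c, k(k(pair(p(e), pair(p(e), e)), k(p(pair(c, c)), c)), pair(c, e)))))  →  pair(c, pair(c, k(k(pair(p(e), pair(p(e), e)), k(p(pair(c, c)), c)), pair(c, e))))   [R1 at 2]
2. pair(c, pair(c, k(k(pair(p(e), pair(p(e), e)), k(p(pair(c, c)), c)), pair(c, e))))  →  pair(c, pair(c, k(pair(p(e), e), pair(c, e))))   [R3 at 2.2.1]
3. pair(c, pair(c, k(pair(p(e), e), pair(c, e))))  →  pair(c, pair(c, e))   [R3 at 2.2]

pair(c, pair(c, e))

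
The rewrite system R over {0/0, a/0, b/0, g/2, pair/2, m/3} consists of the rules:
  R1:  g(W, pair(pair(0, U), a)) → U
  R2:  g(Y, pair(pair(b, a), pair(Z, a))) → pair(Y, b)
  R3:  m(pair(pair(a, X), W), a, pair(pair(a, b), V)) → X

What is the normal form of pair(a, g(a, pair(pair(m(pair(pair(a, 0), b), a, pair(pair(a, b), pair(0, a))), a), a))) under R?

pair(a, a)

1. pair(a, g(a, pair(pair(m(pair(pair(a, 0), b), a, pair(pair(a, b), pair(0, a))), a), a)))  →  pair(a, g(a, pair(pair(0, a), a)))   [R3 at 2.2.1.1]
2. pair(a, g(a, pair(pair(0, a), a)))  →  pair(a, a)   [R1 at 2]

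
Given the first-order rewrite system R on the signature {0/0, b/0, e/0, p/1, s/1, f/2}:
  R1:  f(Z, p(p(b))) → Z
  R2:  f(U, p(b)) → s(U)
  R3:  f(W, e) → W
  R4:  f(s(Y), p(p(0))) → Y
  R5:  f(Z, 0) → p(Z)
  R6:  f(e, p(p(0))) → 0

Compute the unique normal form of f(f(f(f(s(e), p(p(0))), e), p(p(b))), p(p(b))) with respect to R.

e

1. f(f(f(f(s(e), p(p(0))), e), p(p(b))), p(p(b)))  →  f(f(f(s(e), p(p(0))), e), p(p(b)))   [R1 at ε]
2. f(f(f(s(e), p(p(0))), e), p(p(b)))  →  f(f(s(e), p(p(0))), e)   [R1 at ε]
3. f(f(s(e), p(p(0))), e)  →  f(s(e), p(p(0)))   [R3 at ε]
4. f(s(e), p(p(0)))  →  e   [R4 at ε]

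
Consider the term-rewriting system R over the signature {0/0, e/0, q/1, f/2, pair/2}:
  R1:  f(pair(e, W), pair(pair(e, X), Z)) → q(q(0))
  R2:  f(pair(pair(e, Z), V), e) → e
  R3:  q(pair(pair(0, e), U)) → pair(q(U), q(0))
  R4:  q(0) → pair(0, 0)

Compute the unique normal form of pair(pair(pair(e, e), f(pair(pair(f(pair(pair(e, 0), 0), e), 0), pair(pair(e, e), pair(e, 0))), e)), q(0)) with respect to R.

1. pair(pair(pair(e, e), f(pair(pair(f(pair(pair(e, 0), 0), e), 0), pair(pair(e, e), pair(e, 0))), e)), q(0))  →  pair(pair(pair(e, e), f(pair(pair(e, 0), pair(pair(e, e), pair(e, 0))), e)), q(0))   [R2 at 1.2.1.1.1]
2. pair(pair(pair(e, e), f(pair(pair(e, 0), pair(pair(e, e), pair(e, 0))), e)), q(0))  →  pair(pair(pair(e, e), e), q(0))   [R2 at 1.2]
3. pair(pair(pair(e, e), e), q(0))  →  pair(pair(pair(e, e), e), pair(0, 0))   [R4 at 2]

pair(pair(pair(e, e), e), pair(0, 0))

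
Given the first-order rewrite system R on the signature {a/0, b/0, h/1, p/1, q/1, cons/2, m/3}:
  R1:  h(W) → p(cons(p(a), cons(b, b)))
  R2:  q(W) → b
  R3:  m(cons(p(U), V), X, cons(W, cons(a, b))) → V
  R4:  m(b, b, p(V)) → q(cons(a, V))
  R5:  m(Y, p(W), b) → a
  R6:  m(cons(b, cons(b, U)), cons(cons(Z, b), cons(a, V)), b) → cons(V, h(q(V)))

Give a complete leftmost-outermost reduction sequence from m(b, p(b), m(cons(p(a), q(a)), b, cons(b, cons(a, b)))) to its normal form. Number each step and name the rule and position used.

a

1. m(b, p(b), m(cons(p(a), q(a)), b, cons(b, cons(a, b))))  →  m(b, p(b), q(a))   [R3 at 3]
2. m(b, p(b), q(a))  →  m(b, p(b), b)   [R2 at 3]
3. m(b, p(b), b)  →  a   [R5 at ε]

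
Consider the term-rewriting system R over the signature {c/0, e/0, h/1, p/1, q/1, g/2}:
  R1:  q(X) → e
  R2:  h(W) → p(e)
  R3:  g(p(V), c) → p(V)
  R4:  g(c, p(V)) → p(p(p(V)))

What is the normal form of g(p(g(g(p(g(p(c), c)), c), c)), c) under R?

p(p(p(c)))

1. g(p(g(g(p(g(p(c), c)), c), c)), c)  →  p(g(g(p(g(p(c), c)), c), c))   [R3 at ε]
2. p(g(g(p(g(p(c), c)), c), c))  →  p(g(p(g(p(c), c)), c))   [R3 at 1.1]
3. p(g(p(g(p(c), c)), c))  →  p(p(g(p(c), c)))   [R3 at 1]
4. p(p(g(p(c), c)))  →  p(p(p(c)))   [R3 at 1.1]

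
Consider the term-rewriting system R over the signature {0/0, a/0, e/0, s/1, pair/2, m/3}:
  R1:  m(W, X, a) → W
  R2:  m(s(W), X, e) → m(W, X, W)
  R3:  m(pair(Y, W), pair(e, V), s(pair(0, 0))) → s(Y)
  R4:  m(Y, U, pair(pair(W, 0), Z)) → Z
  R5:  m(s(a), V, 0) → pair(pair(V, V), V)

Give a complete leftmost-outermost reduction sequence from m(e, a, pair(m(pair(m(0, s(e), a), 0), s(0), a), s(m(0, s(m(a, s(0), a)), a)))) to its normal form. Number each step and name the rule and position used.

s(0)

1. m(e, a, pair(m(pair(m(0, s(e), a), 0), s(0), a), s(m(0, s(m(a, s(0), a)), a))))  →  m(e, a, pair(pair(m(0, s(e), a), 0), s(m(0, s(m(a, s(0), a)), a))))   [R1 at 3.1]
2. m(e, a, pair(pair(m(0, s(e), a), 0), s(m(0, s(m(a, s(0), a)), a))))  →  s(m(0, s(m(a, s(0), a)), a))   [R4 at ε]
3. s(m(0, s(m(a, s(0), a)), a))  →  s(0)   [R1 at 1]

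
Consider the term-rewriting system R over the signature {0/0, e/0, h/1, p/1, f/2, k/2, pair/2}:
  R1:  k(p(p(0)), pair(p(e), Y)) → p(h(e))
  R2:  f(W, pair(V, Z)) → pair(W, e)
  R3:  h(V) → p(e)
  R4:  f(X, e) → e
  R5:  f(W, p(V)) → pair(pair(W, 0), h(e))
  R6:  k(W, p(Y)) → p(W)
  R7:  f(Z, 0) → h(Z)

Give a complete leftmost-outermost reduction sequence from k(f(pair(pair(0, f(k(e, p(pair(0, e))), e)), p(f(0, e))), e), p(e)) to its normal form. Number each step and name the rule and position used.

1. k(f(pair(pair(0, f(k(e, p(pair(0, e))), e)), p(f(0, e))), e), p(e))  →  p(f(pair(pair(0, f(k(e, p(pair(0, e))), e)), p(f(0, e))), e))   [R6 at ε]
2. p(f(pair(pair(0, f(k(e, p(pair(0, e))), e)), p(f(0, e))), e))  →  p(e)   [R4 at 1]

p(e)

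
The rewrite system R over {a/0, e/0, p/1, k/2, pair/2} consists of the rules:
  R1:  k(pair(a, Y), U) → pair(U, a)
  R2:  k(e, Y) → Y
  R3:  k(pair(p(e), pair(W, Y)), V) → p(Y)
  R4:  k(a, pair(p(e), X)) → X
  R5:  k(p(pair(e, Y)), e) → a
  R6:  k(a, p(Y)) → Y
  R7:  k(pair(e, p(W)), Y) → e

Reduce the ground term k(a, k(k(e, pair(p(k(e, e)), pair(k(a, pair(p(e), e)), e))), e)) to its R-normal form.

e

1. k(a, k(k(e, pair(p(k(e, e)), pair(k(a, pair(p(e), e)), e))), e))  →  k(a, k(pair(p(k(e, e)), pair(k(a, pair(p(e), e)), e)), e))   [R2 at 2.1]
2. k(a, k(pair(p(k(e, e)), pair(k(a, pair(p(e), e)), e)), e))  →  k(a, k(pair(p(e), pair(k(a, pair(p(e), e)), e)), e))   [R2 at 2.1.1.1]
3. k(a, k(pair(p(e), pair(k(a, pair(p(e), e)), e)), e))  →  k(a, p(e))   [R3 at 2]
4. k(a, p(e))  →  e   [R6 at ε]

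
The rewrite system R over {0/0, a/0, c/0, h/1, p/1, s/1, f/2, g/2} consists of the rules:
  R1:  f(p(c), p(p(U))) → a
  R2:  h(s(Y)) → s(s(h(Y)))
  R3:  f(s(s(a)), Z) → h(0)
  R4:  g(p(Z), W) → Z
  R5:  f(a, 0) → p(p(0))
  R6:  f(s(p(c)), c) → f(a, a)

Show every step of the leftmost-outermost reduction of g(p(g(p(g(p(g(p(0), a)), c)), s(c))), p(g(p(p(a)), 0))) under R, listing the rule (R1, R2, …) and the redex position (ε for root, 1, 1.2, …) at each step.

0

1. g(p(g(p(g(p(g(p(0), a)), c)), s(c))), p(g(p(p(a)), 0)))  →  g(p(g(p(g(p(0), a)), c)), s(c))   [R4 at ε]
2. g(p(g(p(g(p(0), a)), c)), s(c))  →  g(p(g(p(0), a)), c)   [R4 at ε]
3. g(p(g(p(0), a)), c)  →  g(p(0), a)   [R4 at ε]
4. g(p(0), a)  →  0   [R4 at ε]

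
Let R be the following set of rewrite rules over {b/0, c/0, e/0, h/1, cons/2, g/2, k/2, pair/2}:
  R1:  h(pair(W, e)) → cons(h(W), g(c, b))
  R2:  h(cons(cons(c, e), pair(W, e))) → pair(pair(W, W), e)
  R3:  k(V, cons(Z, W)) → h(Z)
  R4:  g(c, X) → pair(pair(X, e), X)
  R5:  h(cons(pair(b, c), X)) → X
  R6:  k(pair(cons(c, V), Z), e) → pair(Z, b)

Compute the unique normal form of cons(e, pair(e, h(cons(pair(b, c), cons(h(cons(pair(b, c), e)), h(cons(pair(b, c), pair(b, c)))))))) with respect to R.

cons(e, pair(e, cons(e, pair(b, c))))

1. cons(e, pair(e, h(cons(pair(b, c), cons(h(cons(pair(b, c), e)), h(cons(pair(b, c), pair(b, c))))))))  →  cons(e, pair(e, cons(h(cons(pair(b, c), e)), h(cons(pair(b, c), pair(b, c))))))   [R5 at 2.2]
2. cons(e, pair(e, cons(h(cons(pair(b, c), e)), h(cons(pair(b, c), pair(b, c))))))  →  cons(e, pair(e, cons(e, h(cons(pair(b, c), pair(b, c))))))   [R5 at 2.2.1]
3. cons(e, pair(e, cons(e, h(cons(pair(b, c), pair(b, c))))))  →  cons(e, pair(e, cons(e, pair(b, c))))   [R5 at 2.2.2]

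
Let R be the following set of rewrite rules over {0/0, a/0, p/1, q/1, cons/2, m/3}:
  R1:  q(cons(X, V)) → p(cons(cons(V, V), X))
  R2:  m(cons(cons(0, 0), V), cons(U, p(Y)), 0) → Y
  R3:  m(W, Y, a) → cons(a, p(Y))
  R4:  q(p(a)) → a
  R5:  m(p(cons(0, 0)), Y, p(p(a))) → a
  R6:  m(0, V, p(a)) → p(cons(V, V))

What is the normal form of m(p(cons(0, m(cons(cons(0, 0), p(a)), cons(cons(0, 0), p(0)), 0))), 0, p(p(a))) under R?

a

1. m(p(cons(0, m(cons(cons(0, 0), p(a)), cons(cons(0, 0), p(0)), 0))), 0, p(p(a)))  →  m(p(cons(0, 0)), 0, p(p(a)))   [R2 at 1.1.2]
2. m(p(cons(0, 0)), 0, p(p(a)))  →  a   [R5 at ε]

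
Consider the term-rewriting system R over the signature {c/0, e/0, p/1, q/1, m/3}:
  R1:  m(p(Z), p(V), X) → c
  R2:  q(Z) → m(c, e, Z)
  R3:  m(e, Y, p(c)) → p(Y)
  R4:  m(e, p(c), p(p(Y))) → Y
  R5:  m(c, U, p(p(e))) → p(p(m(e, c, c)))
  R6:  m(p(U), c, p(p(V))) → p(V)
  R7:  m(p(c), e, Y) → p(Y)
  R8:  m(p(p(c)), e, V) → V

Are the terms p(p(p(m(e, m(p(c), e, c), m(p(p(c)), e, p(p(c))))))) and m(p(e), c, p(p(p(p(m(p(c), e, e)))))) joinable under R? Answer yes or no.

Reduce t₁ = p(p(p(m(e, m(p(c), e, c), m(p(p(c)), e, p(p(c))))))):
1. p(p(p(m(e, m(p(c), e, c), m(p(p(c)), e, p(p(c)))))))  →  p(p(p(m(e, p(c), m(p(p(c)), e, p(p(c)))))))   [R7 at 1.1.1.2]
2. p(p(p(m(e, p(c), m(p(p(c)), e, p(p(c)))))))  →  p(p(p(m(e, p(c), p(p(c))))))   [R8 at 1.1.1.3]
3. p(p(p(m(e, p(c), p(p(c))))))  →  p(p(p(c)))   [R4 at 1.1.1]

Reduce t₂ = m(p(e), c, p(p(p(p(m(p(c), e, e)))))):
1. m(p(e), c, p(p(p(p(m(p(c), e, e))))))  →  p(p(p(m(p(c), e, e))))   [R6 at ε]
2. p(p(p(m(p(c), e, e))))  →  p(p(p(p(e))))   [R7 at 1.1.1]

no — NF(t₁) = p(p(p(c))), NF(t₂) = p(p(p(p(e))))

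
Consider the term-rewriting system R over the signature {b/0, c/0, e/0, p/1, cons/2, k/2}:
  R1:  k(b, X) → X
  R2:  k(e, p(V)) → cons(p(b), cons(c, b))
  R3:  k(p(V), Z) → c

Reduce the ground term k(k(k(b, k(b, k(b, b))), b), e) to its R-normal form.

e

1. k(k(k(b, k(b, k(b, b))), b), e)  →  k(k(k(b, k(b, b)), b), e)   [R1 at 1.1]
2. k(k(k(b, k(b, b)), b), e)  →  k(k(k(b, b), b), e)   [R1 at 1.1]
3. k(k(k(b, b), b), e)  →  k(k(b, b), e)   [R1 at 1.1]
4. k(k(b, b), e)  →  k(b, e)   [R1 at 1]
5. k(b, e)  →  e   [R1 at ε]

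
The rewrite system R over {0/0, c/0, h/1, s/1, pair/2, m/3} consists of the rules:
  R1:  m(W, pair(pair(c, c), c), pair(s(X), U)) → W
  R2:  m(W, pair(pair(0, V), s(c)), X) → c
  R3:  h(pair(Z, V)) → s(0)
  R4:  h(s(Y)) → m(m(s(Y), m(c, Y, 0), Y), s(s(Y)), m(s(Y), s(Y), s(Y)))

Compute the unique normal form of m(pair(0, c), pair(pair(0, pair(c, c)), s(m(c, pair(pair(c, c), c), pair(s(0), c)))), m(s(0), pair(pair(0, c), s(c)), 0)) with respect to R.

1. m(pair(0, c), pair(pair(0, pair(c, c)), s(m(c, pair(pair(c, c), c), pair(s(0), c)))), m(s(0), pair(pair(0, c), s(c)), 0))  →  m(pair(0, c), pair(pair(0, pair(c, c)), s(c)), m(s(0), pair(pair(0, c), s(c)), 0))   [R1 at 2.2.1]
2. m(pair(0, c), pair(pair(0, pair(c, c)), s(c)), m(s(0), pair(pair(0, c), s(c)), 0))  →  c   [R2 at ε]

c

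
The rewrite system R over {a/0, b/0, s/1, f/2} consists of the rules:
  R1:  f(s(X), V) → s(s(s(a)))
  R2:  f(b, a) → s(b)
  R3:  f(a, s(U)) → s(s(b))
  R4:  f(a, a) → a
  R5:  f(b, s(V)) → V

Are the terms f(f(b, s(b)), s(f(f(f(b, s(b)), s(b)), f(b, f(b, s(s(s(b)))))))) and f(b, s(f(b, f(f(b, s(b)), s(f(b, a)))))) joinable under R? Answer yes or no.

Reduce t₁ = f(f(b, s(b)), s(f(f(f(b, s(b)), s(b)), f(b, f(b, s(s(s(b)))))))):
1. f(f(b, s(b)), s(f(f(f(b, s(b)), s(b)), f(b, f(b, s(s(s(b))))))))  →  f(b, s(f(f(f(b, s(b)), s(b)), f(b, f(b, s(s(s(b))))))))   [R5 at 1]
2. f(b, s(f(f(f(b, s(b)), s(b)), f(b, f(b, s(s(s(b))))))))  →  f(f(f(b, s(b)), s(b)), f(b, f(b, s(s(s(b))))))   [R5 at ε]
3. f(f(f(b, s(b)), s(b)), f(b, f(b, s(s(s(b))))))  →  f(f(b, s(b)), f(b, f(b, s(s(s(b))))))   [R5 at 1.1]
4. f(f(b, s(b)), f(b, f(b, s(s(s(b))))))  →  f(b, f(b, f(b, s(s(s(b))))))   [R5 at 1]
5. f(b, f(b, f(b, s(s(s(b))))))  →  f(b, f(b, s(s(b))))   [R5 at 2.2]
6. f(b, f(b, s(s(b))))  →  f(b, s(b))   [R5 at 2]
7. f(b, s(b))  →  b   [R5 at ε]

Reduce t₂ = f(b, s(f(b, f(f(b, s(b)), s(f(b, a)))))):
1. f(b, s(f(b, f(f(b, s(b)), s(f(b, a))))))  →  f(b, f(f(b, s(b)), s(f(b, a))))   [R5 at ε]
2. f(b, f(f(b, s(b)), s(f(b, a))))  →  f(b, f(b, s(f(b, a))))   [R5 at 2.1]
3. f(b, f(b, s(f(b, a))))  →  f(b, f(b, a))   [R5 at 2]
4. f(b, f(b, a))  →  f(b, s(b))   [R2 at 2]
5. f(b, s(b))  →  b   [R5 at ε]

yes — NF(t₁) = b, NF(t₂) = b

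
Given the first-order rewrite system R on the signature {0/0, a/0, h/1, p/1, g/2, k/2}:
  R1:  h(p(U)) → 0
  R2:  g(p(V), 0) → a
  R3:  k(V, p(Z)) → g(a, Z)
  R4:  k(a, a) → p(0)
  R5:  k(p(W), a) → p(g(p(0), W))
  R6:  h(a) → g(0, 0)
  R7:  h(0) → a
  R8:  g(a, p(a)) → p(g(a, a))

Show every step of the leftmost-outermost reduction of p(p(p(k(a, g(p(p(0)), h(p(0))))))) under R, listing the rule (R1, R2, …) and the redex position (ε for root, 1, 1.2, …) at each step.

p(p(p(p(0))))

1. p(p(p(k(a, g(p(p(0)), h(p(0)))))))  →  p(p(p(k(a, g(p(p(0)), 0)))))   [R1 at 1.1.1.2.2]
2. p(p(p(k(a, g(p(p(0)), 0)))))  →  p(p(p(k(a, a))))   [R2 at 1.1.1.2]
3. p(p(p(k(a, a))))  →  p(p(p(p(0))))   [R4 at 1.1.1]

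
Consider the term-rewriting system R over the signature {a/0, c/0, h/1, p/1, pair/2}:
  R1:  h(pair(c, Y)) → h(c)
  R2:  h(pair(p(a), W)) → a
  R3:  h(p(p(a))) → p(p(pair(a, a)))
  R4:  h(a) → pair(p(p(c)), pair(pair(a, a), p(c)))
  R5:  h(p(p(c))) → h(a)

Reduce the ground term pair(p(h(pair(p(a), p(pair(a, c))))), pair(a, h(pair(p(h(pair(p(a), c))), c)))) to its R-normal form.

pair(p(a), pair(a, a))

1. pair(p(h(pair(p(a), p(pair(a, c))))), pair(a, h(pair(p(h(pair(p(a), c))), c))))  →  pair(p(a), pair(a, h(pair(p(h(pair(p(a), c))), c))))   [R2 at 1.1]
2. pair(p(a), pair(a, h(pair(p(h(pair(p(a), c))), c))))  →  pair(p(a), pair(a, h(pair(p(a), c))))   [R2 at 2.2.1.1.1]
3. pair(p(a), pair(a, h(pair(p(a), c))))  →  pair(p(a), pair(a, a))   [R2 at 2.2]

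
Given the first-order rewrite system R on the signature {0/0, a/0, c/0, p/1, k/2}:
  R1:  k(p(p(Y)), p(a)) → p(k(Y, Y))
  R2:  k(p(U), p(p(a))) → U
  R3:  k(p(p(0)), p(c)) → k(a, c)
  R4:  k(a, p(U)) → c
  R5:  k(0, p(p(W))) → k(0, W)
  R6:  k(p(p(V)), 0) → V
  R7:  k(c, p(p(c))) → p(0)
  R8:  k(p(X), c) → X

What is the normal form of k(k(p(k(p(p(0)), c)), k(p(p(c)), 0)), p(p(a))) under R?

1. k(k(p(k(p(p(0)), c)), k(p(p(c)), 0)), p(p(a)))  →  k(k(p(p(0)), k(p(p(c)), 0)), p(p(a)))   [R8 at 1.1.1]
2. k(k(p(p(0)), k(p(p(c)), 0)), p(p(a)))  →  k(k(p(p(0)), c), p(p(a)))   [R6 at 1.2]
3. k(k(p(p(0)), c), p(p(a)))  →  k(p(0), p(p(a)))   [R8 at 1]
4. k(p(0), p(p(a)))  →  0   [R2 at ε]

0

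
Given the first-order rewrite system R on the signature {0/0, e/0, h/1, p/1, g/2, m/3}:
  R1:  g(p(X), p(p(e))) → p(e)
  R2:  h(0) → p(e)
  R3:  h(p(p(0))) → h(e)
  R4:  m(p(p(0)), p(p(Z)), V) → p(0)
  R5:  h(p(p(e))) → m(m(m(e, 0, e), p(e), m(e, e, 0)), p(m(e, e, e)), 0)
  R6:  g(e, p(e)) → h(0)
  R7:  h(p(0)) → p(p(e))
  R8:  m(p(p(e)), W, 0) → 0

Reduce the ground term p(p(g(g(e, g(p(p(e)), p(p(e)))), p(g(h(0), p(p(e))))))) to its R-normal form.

p(p(p(e)))

1. p(p(g(g(e, g(p(p(e)), p(p(e)))), p(g(h(0), p(p(e)))))))  →  p(p(g(g(e, p(e)), p(g(h(0), p(p(e)))))))   [R1 at 1.1.1.2]
2. p(p(g(g(e, p(e)), p(g(h(0), p(p(e)))))))  →  p(p(g(h(0), p(g(h(0), p(p(e)))))))   [R6 at 1.1.1]
3. p(p(g(h(0), p(g(h(0), p(p(e)))))))  →  p(p(g(p(e), p(g(h(0), p(p(e)))))))   [R2 at 1.1.1]
4. p(p(g(p(e), p(g(h(0), p(p(e)))))))  →  p(p(g(p(e), p(g(p(e), p(p(e)))))))   [R2 at 1.1.2.1.1]
5. p(p(g(p(e), p(g(p(e), p(p(e)))))))  →  p(p(g(p(e), p(p(e)))))   [R1 at 1.1.2.1]
6. p(p(g(p(e), p(p(e)))))  →  p(p(p(e)))   [R1 at 1.1]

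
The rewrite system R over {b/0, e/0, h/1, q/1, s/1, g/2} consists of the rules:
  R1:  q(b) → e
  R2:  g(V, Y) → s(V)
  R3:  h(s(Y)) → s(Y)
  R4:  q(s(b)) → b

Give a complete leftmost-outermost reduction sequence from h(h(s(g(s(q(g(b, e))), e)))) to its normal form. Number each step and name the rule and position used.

s(s(s(b)))

1. h(h(s(g(s(q(g(b, e))), e))))  →  h(s(g(s(q(g(b, e))), e)))   [R3 at 1]
2. h(s(g(s(q(g(b, e))), e)))  →  s(g(s(q(g(b, e))), e))   [R3 at ε]
3. s(g(s(q(g(b, e))), e))  →  s(s(s(q(g(b, e)))))   [R2 at 1]
4. s(s(s(q(g(b, e)))))  →  s(s(s(q(s(b)))))   [R2 at 1.1.1.1]
5. s(s(s(q(s(b)))))  →  s(s(s(b)))   [R4 at 1.1.1]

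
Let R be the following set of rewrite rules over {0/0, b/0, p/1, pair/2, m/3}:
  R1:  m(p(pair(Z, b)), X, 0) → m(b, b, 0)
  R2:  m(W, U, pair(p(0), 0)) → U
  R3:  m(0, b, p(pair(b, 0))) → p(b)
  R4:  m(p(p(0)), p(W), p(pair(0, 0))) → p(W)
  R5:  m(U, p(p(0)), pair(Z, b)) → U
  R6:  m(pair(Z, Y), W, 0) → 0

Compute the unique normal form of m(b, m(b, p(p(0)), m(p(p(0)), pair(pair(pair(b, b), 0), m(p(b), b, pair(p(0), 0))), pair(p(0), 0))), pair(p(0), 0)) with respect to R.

b

1. m(b, m(b, p(p(0)), m(p(p(0)), pair(pair(pair(b, b), 0), m(p(b), b, pair(p(0), 0))), pair(p(0), 0))), pair(p(0), 0))  →  m(b, p(p(0)), m(p(p(0)), pair(pair(pair(b, b), 0), m(p(b), b, pair(p(0), 0))), pair(p(0), 0)))   [R2 at ε]
2. m(b, p(p(0)), m(p(p(0)), pair(pair(pair(b, b), 0), m(p(b), b, pair(p(0), 0))), pair(p(0), 0)))  →  m(b, p(p(0)), pair(pair(pair(b, b), 0), m(p(b), b, pair(p(0), 0))))   [R2 at 3]
3. m(b, p(p(0)), pair(pair(pair(b, b), 0), m(p(b), b, pair(p(0), 0))))  →  m(b, p(p(0)), pair(pair(pair(b, b), 0), b))   [R2 at 3.2]
4. m(b, p(p(0)), pair(pair(pair(b, b), 0), b))  →  b   [R5 at ε]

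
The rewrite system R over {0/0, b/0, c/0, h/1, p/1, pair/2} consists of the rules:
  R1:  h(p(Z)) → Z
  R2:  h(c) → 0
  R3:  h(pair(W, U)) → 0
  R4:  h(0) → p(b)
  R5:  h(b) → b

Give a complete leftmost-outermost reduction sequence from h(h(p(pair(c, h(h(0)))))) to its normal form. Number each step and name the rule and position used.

0

1. h(h(p(pair(c, h(h(0))))))  →  h(pair(c, h(h(0))))   [R1 at 1]
2. h(pair(c, h(h(0))))  →  0   [R3 at ε]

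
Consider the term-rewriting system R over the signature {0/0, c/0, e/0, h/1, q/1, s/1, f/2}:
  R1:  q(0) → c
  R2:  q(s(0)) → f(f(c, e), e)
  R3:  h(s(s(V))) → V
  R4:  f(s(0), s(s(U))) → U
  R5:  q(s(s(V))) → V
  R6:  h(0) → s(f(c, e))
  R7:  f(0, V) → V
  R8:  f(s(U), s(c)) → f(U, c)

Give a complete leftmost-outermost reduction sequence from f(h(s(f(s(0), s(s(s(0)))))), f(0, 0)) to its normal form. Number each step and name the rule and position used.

0

1. f(h(s(f(s(0), s(s(s(0)))))), f(0, 0))  →  f(h(s(s(0))), f(0, 0))   [R4 at 1.1.1]
2. f(h(s(s(0))), f(0, 0))  →  f(0, f(0, 0))   [R3 at 1]
3. f(0, f(0, 0))  →  f(0, 0)   [R7 at ε]
4. f(0, 0)  →  0   [R7 at ε]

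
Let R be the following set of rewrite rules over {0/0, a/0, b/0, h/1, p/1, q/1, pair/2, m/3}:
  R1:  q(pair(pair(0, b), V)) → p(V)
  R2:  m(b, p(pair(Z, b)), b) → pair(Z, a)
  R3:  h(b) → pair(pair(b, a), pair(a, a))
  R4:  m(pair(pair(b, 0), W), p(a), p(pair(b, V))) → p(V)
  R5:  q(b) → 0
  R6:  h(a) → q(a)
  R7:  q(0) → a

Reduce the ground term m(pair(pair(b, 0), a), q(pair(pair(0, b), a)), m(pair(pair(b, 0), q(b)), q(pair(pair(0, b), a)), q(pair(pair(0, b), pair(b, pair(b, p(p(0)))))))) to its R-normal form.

1. m(pair(pair(b, 0), a), q(pair(pair(0, b), a)), m(pair(pair(b, 0), q(b)), q(pair(pair(0, b), a)), q(pair(pair(0, b), pair(b, pair(b, p(p(0))))))))  →  m(pair(pair(b, 0), a), p(a), m(pair(pair(b, 0), q(b)), q(pair(pair(0, b), a)), q(pair(pair(0, b), pair(b, pair(b, p(p(0))))))))   [R1 at 2]
2. m(pair(pair(b, 0), a), p(a), m(pair(pair(b, 0), q(b)), q(pair(pair(0, b), a)), q(pair(pair(0, b), pair(b, pair(b, p(p(0))))))))  →  m(pair(pair(b, 0), a), p(a), m(pair(pair(b, 0), 0), q(pair(pair(0, b), a)), q(pair(pair(0, b), pair(b, pair(b, p(p(0))))))))   [R5 at 3.1.2]
3. m(pair(pair(b, 0), a), p(a), m(pair(pair(b, 0), 0), q(pair(pair(0, b), a)), q(pair(pair(0, b), pair(b, pair(b, p(p(0))))))))  →  m(pair(pair(b, 0), a), p(a), m(pair(pair(b, 0), 0), p(a), q(pair(pair(0, b), pair(b, pair(b, p(p(0))))))))   [R1 at 3.2]
4. m(pair(pair(b, 0), a), p(a), m(pair(pair(b, 0), 0), p(a), q(pair(pair(0, b), pair(b, pair(b, p(p(0))))))))  →  m(pair(pair(b, 0), a), p(a), m(pair(pair(b, 0), 0), p(a), p(pair(b, pair(b, p(p(0)))))))   [R1 at 3.3]
5. m(pair(pair(b, 0), a), p(a), m(pair(pair(b, 0), 0), p(a), p(pair(b, pair(b, p(p(0)))))))  →  m(pair(pair(b, 0), a), p(a), p(pair(b, p(p(0)))))   [R4 at 3]
6. m(pair(pair(b, 0), a), p(a), p(pair(b, p(p(0)))))  →  p(p(p(0)))   [R4 at ε]

p(p(p(0)))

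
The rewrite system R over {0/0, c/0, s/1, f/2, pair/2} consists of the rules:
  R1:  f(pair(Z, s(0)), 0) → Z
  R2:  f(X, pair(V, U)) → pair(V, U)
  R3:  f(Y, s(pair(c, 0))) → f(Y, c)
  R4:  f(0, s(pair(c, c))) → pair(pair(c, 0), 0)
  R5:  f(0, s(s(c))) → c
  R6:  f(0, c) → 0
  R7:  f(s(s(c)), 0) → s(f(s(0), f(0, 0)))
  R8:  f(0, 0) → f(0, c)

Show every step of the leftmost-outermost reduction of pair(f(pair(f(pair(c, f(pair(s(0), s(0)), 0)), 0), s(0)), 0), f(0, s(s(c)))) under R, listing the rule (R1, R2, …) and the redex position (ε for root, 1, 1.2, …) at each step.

pair(c, c)

1. pair(f(pair(f(pair(c, f(pair(s(0), s(0)), 0)), 0), s(0)), 0), f(0, s(s(c))))  →  pair(f(pair(c, f(pair(s(0), s(0)), 0)), 0), f(0, s(s(c))))   [R1 at 1]
2. pair(f(pair(c, f(pair(s(0), s(0)), 0)), 0), f(0, s(s(c))))  →  pair(f(pair(c, s(0)), 0), f(0, s(s(c))))   [R1 at 1.1.2]
3. pair(f(pair(c, s(0)), 0), f(0, s(s(c))))  →  pair(c, f(0, s(s(c))))   [R1 at 1]
4. pair(c, f(0, s(s(c))))  →  pair(c, c)   [R5 at 2]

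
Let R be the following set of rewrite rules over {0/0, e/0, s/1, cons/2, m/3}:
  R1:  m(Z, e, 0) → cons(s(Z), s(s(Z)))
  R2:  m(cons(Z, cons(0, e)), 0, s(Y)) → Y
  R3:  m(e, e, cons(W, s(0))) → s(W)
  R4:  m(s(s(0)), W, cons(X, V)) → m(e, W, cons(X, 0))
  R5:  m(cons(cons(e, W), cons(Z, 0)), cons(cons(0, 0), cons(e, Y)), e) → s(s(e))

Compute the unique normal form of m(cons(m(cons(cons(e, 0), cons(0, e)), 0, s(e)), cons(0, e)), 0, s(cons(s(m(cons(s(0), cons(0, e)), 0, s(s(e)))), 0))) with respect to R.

cons(s(s(e)), 0)

1. m(cons(m(cons(cons(e, 0), cons(0, e)), 0, s(e)), cons(0, e)), 0, s(cons(s(m(cons(s(0), cons(0, e)), 0, s(s(e)))), 0)))  →  cons(s(m(cons(s(0), cons(0, e)), 0, s(s(e)))), 0)   [R2 at ε]
2. cons(s(m(cons(s(0), cons(0, e)), 0, s(s(e)))), 0)  →  cons(s(s(e)), 0)   [R2 at 1.1]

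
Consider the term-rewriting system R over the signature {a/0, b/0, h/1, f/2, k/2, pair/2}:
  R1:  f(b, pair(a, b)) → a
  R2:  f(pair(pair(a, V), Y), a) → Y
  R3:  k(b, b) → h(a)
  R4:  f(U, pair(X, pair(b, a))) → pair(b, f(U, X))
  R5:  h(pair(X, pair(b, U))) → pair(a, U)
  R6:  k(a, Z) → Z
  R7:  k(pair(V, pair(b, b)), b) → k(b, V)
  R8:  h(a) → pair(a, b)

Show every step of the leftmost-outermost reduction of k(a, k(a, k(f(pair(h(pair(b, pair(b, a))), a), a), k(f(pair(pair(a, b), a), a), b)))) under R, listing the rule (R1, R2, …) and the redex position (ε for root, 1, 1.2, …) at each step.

1. k(a, k(a, k(f(pair(h(pair(b, pair(b, a))), a), a), k(f(pair(pair(a, b), a), a), b))))  →  k(a, k(f(pair(h(pair(b, pair(b, a))), a), a), k(f(pair(pair(a, b), a), a), b)))   [R6 at ε]
2. k(a, k(f(pair(h(pair(b, pair(b, a))), a), a), k(f(pair(pair(a, b), a), a), b)))  →  k(f(pair(h(pair(b, pair(b, a))), a), a), k(f(pair(pair(a, b), a), a), b))   [R6 at ε]
3. k(f(pair(h(pair(b, pair(b, a))), a), a), k(f(pair(pair(a, b), a), a), b))  →  k(f(pair(pair(a, a), a), a), k(f(pair(pair(a, b), a), a), b))   [R5 at 1.1.1]
4. k(f(pair(pair(a, a), a), a), k(f(pair(pair(a, b), a), a), b))  →  k(a, k(f(pair(pair(a, b), a), a), b))   [R2 at 1]
5. k(a, k(f(pair(pair(a, b), a), a), b))  →  k(f(pair(pair(a, b), a), a), b)   [R6 at ε]
6. k(f(pair(pair(a, b), a), a), b)  →  k(a, b)   [R2 at 1]
7. k(a, b)  →  b   [R6 at ε]

b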